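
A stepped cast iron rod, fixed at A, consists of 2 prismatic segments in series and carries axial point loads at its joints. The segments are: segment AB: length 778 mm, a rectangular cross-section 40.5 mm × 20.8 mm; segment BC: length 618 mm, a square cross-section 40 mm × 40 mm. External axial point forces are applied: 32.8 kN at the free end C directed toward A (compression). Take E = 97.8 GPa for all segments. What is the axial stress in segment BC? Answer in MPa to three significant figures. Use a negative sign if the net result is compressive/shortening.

-20.5 MPa

Internal axial forces (sectioning from the free end, tension +): N_BC = -32.8 kN, N_AB = -32.8 kN.
A_BC = 1600 mm².
σ_BC = N_BC/A_BC = -32800/1600 = -20.5 MPa.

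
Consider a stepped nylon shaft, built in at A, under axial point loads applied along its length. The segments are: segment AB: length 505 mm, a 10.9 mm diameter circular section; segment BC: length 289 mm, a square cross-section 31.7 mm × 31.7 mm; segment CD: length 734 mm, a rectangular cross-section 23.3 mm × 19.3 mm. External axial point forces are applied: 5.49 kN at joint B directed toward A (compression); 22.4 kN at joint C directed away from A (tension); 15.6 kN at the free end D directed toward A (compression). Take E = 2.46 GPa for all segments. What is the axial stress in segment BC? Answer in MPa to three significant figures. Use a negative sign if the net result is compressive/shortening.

6.77 MPa

Internal axial forces (sectioning from the free end, tension +): N_CD = -15.6 kN, N_BC = 6.8 kN, N_AB = 1.31 kN.
A_BC = 1005 mm².
σ_BC = N_BC/A_BC = 6800/1005 = 6.767 MPa.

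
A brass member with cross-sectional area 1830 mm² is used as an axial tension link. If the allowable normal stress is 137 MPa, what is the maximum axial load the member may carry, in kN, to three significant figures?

251 kN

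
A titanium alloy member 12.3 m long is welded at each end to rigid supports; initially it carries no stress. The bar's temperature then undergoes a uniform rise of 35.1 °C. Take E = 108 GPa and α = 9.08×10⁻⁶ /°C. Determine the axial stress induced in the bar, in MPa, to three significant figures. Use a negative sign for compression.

-34.4 MPa

Free thermal expansion αLΔT = 9.08e-6 · 12300 · 35.1 = 3.92 mm.
The walls impose strain ε = −(3.92)/12300 = -3.1871e-04; σ = Eε = 108000 · -3.1871e-04 = -34.42 MPa.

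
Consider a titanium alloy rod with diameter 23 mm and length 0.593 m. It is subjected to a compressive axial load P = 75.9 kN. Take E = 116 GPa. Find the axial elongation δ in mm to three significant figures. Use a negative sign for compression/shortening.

-0.934 mm

A = 415.5 mm².
δ_mech = NL/(AE) = -75900·593/(415.5·116000) = -0.9339 mm.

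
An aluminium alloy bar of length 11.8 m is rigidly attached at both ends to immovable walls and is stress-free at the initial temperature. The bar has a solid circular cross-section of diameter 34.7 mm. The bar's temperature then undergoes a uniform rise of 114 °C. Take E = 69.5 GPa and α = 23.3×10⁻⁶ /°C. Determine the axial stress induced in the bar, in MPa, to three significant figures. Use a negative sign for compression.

-185 MPa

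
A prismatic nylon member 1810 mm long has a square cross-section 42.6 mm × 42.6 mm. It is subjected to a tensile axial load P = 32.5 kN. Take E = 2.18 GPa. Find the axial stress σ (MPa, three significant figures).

17.9 MPa

A = 1815 mm².
σ = N/A = 32500/1815 = 17.91 MPa.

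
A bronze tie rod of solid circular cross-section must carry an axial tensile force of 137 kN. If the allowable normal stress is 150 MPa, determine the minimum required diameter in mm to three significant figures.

34.1 mm

Required area A ≥ P/σ_allow = 137000/150 = 913.3 mm².
For a solid circular section, d ≥ √(4A/π) = 34.1 mm.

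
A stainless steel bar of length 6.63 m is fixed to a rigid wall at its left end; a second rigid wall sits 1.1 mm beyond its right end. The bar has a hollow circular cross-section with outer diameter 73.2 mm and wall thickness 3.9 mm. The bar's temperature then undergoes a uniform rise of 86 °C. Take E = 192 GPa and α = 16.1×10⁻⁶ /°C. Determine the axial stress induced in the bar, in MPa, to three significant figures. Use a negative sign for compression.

Free thermal expansion αLΔT = 16.1e-6 · 6630 · 86 = 9.18 mm.
The walls engage after the gap closes; constrained expansion = 9.18 − 1.1 = 8.08 mm.
The walls impose strain ε = −(8.08)/6630 = -1.2187e-03; σ = Eε = 192000 · -1.2187e-03 = -234 MPa.

-234 MPa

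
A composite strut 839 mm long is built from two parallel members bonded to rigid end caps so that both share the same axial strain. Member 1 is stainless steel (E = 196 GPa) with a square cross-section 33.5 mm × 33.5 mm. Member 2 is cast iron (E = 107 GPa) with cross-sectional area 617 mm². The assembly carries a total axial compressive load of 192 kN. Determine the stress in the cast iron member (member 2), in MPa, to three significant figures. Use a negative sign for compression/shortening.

A_1 = 1122 mm².
Equal strain + equilibrium ⇒ each member carries load in proportion to AE: A₁E₁ = 220000000 N, A₂E₂ = 66020000 N, ΣAE = 286000000 N.
σ₂ = P·E₂/ΣAE = -192000·107000/286000000 = -71.84 MPa.

-71.8 MPa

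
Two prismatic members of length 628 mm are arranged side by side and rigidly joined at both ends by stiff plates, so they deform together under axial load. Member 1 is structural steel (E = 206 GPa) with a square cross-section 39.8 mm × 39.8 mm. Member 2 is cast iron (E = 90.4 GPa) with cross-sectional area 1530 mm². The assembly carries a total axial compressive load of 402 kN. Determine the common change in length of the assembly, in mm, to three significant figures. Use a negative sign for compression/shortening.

-0.543 mm

A_1 = 1584 mm².
Equal strain + equilibrium ⇒ each member carries load in proportion to AE: A₁E₁ = 326300000 N, A₂E₂ = 138300000 N, ΣAE = 464600000 N.
δ = PL/ΣAE = -402000·628/464600000 = -0.5434 mm.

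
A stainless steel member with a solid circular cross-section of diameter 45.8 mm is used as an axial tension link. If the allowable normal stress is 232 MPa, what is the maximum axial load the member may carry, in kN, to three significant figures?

382 kN

A = 1647 mm².
P_max = σ_allow · A = 232 · 1647 = 382200 N = 382.2 kN.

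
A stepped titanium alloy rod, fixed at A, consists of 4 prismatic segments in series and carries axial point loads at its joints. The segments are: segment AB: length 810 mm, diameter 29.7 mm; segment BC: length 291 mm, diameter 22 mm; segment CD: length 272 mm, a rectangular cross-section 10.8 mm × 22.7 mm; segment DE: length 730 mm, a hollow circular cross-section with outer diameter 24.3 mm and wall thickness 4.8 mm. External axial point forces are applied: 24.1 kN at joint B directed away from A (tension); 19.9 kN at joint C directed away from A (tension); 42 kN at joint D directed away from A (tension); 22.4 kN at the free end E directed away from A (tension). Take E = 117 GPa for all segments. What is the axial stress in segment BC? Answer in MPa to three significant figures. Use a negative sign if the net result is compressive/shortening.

Internal axial forces (sectioning from the free end, tension +): N_DE = 22.4 kN, N_CD = 64.4 kN, N_BC = 84.3 kN, N_AB = 108.4 kN.
A_BC = 380.1 mm².
σ_BC = N_BC/A_BC = 84300/380.1 = 221.8 MPa.

222 MPa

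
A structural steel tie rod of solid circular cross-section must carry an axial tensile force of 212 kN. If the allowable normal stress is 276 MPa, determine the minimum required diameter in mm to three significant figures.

31.3 mm

Required area A ≥ P/σ_allow = 212000/276 = 768.1 mm².
For a solid circular section, d ≥ √(4A/π) = 31.27 mm.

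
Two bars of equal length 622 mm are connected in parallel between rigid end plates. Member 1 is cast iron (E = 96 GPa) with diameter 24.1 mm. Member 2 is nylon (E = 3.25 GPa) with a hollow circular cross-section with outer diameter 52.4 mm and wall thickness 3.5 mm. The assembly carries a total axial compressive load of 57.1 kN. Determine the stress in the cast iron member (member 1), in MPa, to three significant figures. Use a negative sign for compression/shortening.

A_1 = 456.2 mm².
A_2 = 537.7 mm².
Equal strain + equilibrium ⇒ each member carries load in proportion to AE: A₁E₁ = 43790000 N, A₂E₂ = 1747000 N, ΣAE = 45540000 N.
σ₁ = P·E₁/ΣAE = -57100·96000/45540000 = -120.4 MPa.

-120 MPa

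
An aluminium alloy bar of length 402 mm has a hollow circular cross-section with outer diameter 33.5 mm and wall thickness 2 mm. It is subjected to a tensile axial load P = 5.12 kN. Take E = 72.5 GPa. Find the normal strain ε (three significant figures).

A = 197.9 mm².
σ = N/A = 25.87 MPa; ε = σ/E = 25.87/72500 = 3.568e-04.

3.57e-04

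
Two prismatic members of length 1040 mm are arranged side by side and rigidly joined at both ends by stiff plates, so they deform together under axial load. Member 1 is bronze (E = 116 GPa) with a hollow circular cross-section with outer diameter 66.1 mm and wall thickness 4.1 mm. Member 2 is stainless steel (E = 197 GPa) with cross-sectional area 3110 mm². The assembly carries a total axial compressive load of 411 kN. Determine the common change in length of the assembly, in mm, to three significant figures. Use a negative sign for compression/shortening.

A_1 = 798.6 mm².
Equal strain + equilibrium ⇒ each member carries load in proportion to AE: A₁E₁ = 92640000 N, A₂E₂ = 612700000 N, ΣAE = 705300000 N.
δ = PL/ΣAE = -411000·1040/705300000 = -0.606 mm.

-0.606 mm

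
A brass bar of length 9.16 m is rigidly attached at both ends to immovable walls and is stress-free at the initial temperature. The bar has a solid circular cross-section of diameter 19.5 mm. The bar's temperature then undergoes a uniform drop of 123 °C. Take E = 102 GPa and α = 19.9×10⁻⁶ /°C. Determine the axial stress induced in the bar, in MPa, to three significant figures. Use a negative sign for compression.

250 MPa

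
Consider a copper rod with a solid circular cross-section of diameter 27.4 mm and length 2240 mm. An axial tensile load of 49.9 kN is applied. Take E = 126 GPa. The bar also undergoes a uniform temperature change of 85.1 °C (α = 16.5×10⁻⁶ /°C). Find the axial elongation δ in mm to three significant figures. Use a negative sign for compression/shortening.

A = 589.6 mm².
δ_mech = NL/(AE) = 49900·2240/(589.6·126000) = 1.504 mm.
δ_thermal = αLΔT = 16.5e-6·2240·85.1 = 3.145 mm.
δ = δ_mech + δ_thermal = 4.65 mm.

4.65 mm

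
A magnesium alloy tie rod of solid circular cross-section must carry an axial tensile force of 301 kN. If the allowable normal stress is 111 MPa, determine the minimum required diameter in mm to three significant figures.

Required area A ≥ P/σ_allow = 301000/111 = 2712 mm².
For a solid circular section, d ≥ √(4A/π) = 58.76 mm.

58.8 mm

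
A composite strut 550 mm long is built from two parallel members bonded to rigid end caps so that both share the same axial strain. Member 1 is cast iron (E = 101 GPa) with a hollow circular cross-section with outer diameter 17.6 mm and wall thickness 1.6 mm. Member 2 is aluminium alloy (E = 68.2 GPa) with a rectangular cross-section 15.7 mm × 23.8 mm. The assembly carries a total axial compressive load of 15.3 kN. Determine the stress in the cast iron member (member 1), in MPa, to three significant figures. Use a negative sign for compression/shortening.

-46.0 MPa

A_1 = 80.42 mm².
A_2 = 373.7 mm².
Equal strain + equilibrium ⇒ each member carries load in proportion to AE: A₁E₁ = 8123000 N, A₂E₂ = 25480000 N, ΣAE = 33610000 N.
σ₁ = P·E₁/ΣAE = -15300·101000/33610000 = -45.98 MPa.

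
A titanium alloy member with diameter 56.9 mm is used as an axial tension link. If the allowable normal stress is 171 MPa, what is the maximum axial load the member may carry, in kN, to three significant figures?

435 kN

A = 2543 mm².
P_max = σ_allow · A = 171 · 2543 = 434800 N = 434.8 kN.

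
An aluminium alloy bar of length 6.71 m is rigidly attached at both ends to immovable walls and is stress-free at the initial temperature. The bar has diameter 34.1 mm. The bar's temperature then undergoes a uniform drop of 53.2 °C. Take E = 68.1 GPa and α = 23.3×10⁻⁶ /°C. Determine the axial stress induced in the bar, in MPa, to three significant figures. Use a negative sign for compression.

84.4 MPa

Free thermal expansion αLΔT = 23.3e-6 · 6710 · -53.2 = -8.317 mm.
The walls impose strain ε = −(-8.317)/6710 = 1.2396e-03; σ = Eε = 68100 · 1.2396e-03 = 84.41 MPa.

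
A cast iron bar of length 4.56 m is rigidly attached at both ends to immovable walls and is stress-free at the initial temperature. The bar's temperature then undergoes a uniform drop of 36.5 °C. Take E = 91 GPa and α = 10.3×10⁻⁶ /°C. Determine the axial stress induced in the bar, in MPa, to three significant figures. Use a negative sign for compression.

Free thermal expansion αLΔT = 10.3e-6 · 4560 · -36.5 = -1.714 mm.
The walls impose strain ε = −(-1.714)/4560 = 3.7595e-04; σ = Eε = 91000 · 3.7595e-04 = 34.21 MPa.

34.2 MPa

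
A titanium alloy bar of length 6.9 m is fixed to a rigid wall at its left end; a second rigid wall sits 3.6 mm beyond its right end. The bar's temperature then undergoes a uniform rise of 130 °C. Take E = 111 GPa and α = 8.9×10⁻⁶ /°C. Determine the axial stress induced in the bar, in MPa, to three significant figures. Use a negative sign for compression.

-70.5 MPa

Free thermal expansion αLΔT = 8.9e-6 · 6900 · 130 = 7.983 mm.
The walls engage after the gap closes; constrained expansion = 7.983 − 3.6 = 4.383 mm.
The walls impose strain ε = −(4.383)/6900 = -6.3526e-04; σ = Eε = 111000 · -6.3526e-04 = -70.51 MPa.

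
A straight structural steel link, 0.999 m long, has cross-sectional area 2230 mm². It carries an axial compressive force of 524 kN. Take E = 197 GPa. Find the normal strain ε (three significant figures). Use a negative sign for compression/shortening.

-0.00119

σ = N/A = -235 MPa; ε = σ/E = -235/197000 = -1.193e-03.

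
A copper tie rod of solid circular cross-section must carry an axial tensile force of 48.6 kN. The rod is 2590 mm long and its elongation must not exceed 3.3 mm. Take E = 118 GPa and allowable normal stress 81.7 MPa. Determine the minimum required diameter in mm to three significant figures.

Required area A ≥ P/σ_allow = 48600/81.7 = 594.9 mm².
For a solid circular section, d ≥ √(4A/π) = 27.52 mm.
Elongation limit: A ≥ PL/(Eδ_allow) = 48600·2590/(118000·3.3) = 323.3 mm² ⇒ d ≥ 20.29 mm.
The stress limit governs.

27.5 mm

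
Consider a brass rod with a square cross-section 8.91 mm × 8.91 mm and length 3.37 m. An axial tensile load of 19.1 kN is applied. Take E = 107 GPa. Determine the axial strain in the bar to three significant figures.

0.00225

A = 79.39 mm².
σ = N/A = 240.6 MPa; ε = σ/E = 240.6/107000 = 2.249e-03.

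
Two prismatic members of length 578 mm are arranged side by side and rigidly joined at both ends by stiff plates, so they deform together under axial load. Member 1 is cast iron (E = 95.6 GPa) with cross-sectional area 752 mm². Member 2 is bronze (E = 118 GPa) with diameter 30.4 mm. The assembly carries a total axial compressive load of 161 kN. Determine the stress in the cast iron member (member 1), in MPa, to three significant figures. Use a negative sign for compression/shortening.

A_2 = 725.8 mm².
Equal strain + equilibrium ⇒ each member carries load in proportion to AE: A₁E₁ = 71890000 N, A₂E₂ = 85650000 N, ΣAE = 157500000 N.
σ₁ = P·E₁/ΣAE = -161000·95600/157500000 = -97.7 MPa.

-97.7 MPa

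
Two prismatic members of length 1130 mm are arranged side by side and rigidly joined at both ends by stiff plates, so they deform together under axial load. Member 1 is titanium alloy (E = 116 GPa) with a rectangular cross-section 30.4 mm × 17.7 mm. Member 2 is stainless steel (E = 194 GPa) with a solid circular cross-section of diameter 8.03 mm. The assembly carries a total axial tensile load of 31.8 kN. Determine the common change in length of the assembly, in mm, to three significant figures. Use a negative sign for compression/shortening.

A_1 = 538.1 mm².
A_2 = 50.64 mm².
Equal strain + equilibrium ⇒ each member carries load in proportion to AE: A₁E₁ = 62420000 N, A₂E₂ = 9825000 N, ΣAE = 72240000 N.
δ = PL/ΣAE = 31800·1130/72240000 = 0.4974 mm.

0.497 mm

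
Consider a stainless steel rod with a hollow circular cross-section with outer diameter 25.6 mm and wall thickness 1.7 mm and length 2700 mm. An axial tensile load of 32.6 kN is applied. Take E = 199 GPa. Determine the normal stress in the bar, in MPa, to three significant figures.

255 MPa

A = 127.6 mm².
σ = N/A = 32600/127.6 = 255.4 MPa.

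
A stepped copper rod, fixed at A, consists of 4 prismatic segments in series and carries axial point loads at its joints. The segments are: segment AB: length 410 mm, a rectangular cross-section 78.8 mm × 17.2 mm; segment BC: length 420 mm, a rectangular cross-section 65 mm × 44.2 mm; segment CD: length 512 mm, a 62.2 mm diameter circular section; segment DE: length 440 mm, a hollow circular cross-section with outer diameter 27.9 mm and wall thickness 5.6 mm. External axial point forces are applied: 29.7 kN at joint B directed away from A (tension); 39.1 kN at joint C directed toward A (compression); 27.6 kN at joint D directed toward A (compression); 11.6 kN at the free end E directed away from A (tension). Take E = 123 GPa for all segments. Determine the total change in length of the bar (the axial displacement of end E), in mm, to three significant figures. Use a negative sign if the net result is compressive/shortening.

Internal axial forces (sectioning from the free end, tension +): N_DE = 11.6 kN, N_CD = -16 kN, N_BC = -55.1 kN, N_AB = -25.4 kN.
A_AB = 1355 mm².
A_BC = 2873 mm².
A_CD = 3039 mm².
A_DE = 392.3 mm².
δ_AB = -25400·410/(1355·123000) = -0.06247 mm
δ_BC = -55100·420/(2873·123000) = -0.06549 mm
δ_CD = -16000·512/(3039·123000) = -0.02192 mm
δ_DE = 11600·440/(392.3·123000) = 0.1058 mm
δ = Σδ_i = -0.0441 mm.

-0.0441 mm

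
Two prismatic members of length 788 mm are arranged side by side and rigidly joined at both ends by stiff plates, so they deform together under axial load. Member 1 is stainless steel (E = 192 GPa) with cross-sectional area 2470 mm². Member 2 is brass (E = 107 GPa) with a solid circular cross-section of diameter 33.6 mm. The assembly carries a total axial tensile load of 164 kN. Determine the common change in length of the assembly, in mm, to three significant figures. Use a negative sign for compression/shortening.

0.227 mm

A_2 = 886.7 mm².
Equal strain + equilibrium ⇒ each member carries load in proportion to AE: A₁E₁ = 474200000 N, A₂E₂ = 94880000 N, ΣAE = 569100000 N.
δ = PL/ΣAE = 164000·788/569100000 = 0.2271 mm.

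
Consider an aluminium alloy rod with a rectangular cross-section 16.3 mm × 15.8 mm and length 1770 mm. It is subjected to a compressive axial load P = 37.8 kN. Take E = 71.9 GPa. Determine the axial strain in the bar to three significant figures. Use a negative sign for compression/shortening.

A = 257.5 mm².
σ = N/A = -146.8 MPa; ε = σ/E = -146.8/71900 = -2.041e-03.

-0.00204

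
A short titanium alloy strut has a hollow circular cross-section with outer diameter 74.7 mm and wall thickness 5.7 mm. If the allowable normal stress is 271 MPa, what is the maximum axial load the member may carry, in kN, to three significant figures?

335 kN

A = 1236 mm².
P_max = σ_allow · A = 271 · 1236 = 334800 N = 334.8 kN.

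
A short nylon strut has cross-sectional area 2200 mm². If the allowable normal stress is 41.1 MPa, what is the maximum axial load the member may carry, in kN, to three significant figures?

90.4 kN

P_max = σ_allow · A = 41.1 · 2200 = 90420 N = 90.42 kN.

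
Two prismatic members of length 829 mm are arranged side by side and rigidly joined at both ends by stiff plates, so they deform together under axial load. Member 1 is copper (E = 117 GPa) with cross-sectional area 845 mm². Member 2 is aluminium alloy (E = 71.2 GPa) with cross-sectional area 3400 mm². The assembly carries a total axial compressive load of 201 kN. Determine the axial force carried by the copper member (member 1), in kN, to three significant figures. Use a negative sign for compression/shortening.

Equal strain + equilibrium ⇒ each member carries load in proportion to AE: A₁E₁ = 98860000 N, A₂E₂ = 242100000 N, ΣAE = 340900000 N.
F₁ = P·A₁E₁/ΣAE = -201000·98860000/340900000 = -58280 N.

-58.3 kN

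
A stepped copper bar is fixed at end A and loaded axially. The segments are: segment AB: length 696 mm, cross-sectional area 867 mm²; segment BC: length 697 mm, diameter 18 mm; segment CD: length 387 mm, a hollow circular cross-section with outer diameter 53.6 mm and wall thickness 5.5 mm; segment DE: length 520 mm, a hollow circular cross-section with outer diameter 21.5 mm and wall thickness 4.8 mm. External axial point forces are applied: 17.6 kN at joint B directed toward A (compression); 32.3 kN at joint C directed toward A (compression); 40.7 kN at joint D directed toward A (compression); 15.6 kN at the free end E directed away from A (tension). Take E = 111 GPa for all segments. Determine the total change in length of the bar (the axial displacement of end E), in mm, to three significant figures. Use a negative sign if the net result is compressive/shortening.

Internal axial forces (sectioning from the free end, tension +): N_DE = 15.6 kN, N_CD = -25.1 kN, N_BC = -57.4 kN, N_AB = -75 kN.
A_BC = 254.5 mm².
A_CD = 831.1 mm².
A_DE = 251.8 mm².
δ_AB = -75000·696/(867·111000) = -0.5424 mm
δ_BC = -57400·697/(254.5·111000) = -1.416 mm
δ_CD = -25100·387/(831.1·111000) = -0.1053 mm
δ_DE = 15600·520/(251.8·111000) = 0.2902 mm
δ = Σδ_i = -1.774 mm.

-1.77 mm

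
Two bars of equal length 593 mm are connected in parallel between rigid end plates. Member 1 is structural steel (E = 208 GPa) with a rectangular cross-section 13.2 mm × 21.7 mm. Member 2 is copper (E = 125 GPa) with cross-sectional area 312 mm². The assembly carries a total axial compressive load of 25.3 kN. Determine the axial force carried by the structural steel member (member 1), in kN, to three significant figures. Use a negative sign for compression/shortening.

-15.3 kN

A_1 = 286.4 mm².
Equal strain + equilibrium ⇒ each member carries load in proportion to AE: A₁E₁ = 59580000 N, A₂E₂ = 39000000 N, ΣAE = 98580000 N.
F₁ = P·A₁E₁/ΣAE = -25300·59580000/98580000 = -15290 N.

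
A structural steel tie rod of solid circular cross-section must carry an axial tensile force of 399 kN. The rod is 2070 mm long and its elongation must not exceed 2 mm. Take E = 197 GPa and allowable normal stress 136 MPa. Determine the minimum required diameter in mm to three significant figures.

Required area A ≥ P/σ_allow = 399000/136 = 2934 mm².
For a solid circular section, d ≥ √(4A/π) = 61.12 mm.
Elongation limit: A ≥ PL/(Eδ_allow) = 399000·2070/(197000·2) = 2096 mm² ⇒ d ≥ 51.66 mm.
The stress limit governs.

61.1 mm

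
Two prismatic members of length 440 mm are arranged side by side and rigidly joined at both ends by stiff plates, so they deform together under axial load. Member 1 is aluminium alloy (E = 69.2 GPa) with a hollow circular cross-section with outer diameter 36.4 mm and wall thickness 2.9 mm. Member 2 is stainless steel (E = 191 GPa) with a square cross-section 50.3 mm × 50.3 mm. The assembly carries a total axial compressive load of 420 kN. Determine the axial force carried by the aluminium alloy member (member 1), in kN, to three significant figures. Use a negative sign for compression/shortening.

A_1 = 305.2 mm².
A_2 = 2530 mm².
Equal strain + equilibrium ⇒ each member carries load in proportion to AE: A₁E₁ = 21120000 N, A₂E₂ = 483200000 N, ΣAE = 504400000 N.
F₁ = P·A₁E₁/ΣAE = -420000·21120000/504400000 = -17590 N.

-17.6 kN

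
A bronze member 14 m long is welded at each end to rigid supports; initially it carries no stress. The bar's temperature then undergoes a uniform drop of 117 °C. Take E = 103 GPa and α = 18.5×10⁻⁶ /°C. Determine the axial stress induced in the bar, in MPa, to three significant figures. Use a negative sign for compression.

Free thermal expansion αLΔT = 18.5e-6 · 14000 · -117 = -30.3 mm.
The walls impose strain ε = −(-30.3)/14000 = 2.1645e-03; σ = Eε = 103000 · 2.1645e-03 = 222.9 MPa.

223 MPa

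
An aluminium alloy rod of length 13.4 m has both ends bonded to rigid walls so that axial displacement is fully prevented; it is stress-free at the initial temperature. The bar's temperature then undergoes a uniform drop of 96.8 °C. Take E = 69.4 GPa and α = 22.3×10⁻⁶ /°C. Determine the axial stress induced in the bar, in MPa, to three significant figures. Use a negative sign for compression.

150 MPa

Free thermal expansion αLΔT = 22.3e-6 · 13400 · -96.8 = -28.93 mm.
The walls impose strain ε = −(-28.93)/13400 = 2.1586e-03; σ = Eε = 69400 · 2.1586e-03 = 149.8 MPa.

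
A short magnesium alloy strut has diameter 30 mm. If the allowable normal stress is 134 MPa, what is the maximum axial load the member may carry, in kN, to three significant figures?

94.7 kN

A = 706.9 mm².
P_max = σ_allow · A = 134 · 706.9 = 94720 N = 94.72 kN.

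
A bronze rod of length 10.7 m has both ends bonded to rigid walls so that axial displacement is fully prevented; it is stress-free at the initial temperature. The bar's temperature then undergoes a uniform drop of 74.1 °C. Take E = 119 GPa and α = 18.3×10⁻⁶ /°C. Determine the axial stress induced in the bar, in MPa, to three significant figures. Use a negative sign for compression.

161 MPa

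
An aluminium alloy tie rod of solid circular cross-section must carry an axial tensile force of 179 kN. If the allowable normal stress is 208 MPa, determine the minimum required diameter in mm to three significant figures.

33.1 mm

Required area A ≥ P/σ_allow = 179000/208 = 860.6 mm².
For a solid circular section, d ≥ √(4A/π) = 33.1 mm.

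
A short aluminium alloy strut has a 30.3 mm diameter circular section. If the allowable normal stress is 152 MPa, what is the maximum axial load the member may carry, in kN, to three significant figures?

A = 721.1 mm².
P_max = σ_allow · A = 152 · 721.1 = 109600 N = 109.6 kN.

110 kN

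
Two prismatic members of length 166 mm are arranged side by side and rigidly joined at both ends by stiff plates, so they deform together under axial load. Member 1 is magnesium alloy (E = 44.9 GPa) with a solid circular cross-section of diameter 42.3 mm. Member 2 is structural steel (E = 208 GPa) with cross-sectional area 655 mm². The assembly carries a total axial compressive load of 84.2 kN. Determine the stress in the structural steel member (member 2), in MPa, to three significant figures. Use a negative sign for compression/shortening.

A_1 = 1405 mm².
Equal strain + equilibrium ⇒ each member carries load in proportion to AE: A₁E₁ = 63100000 N, A₂E₂ = 136200000 N, ΣAE = 199300000 N.
σ₂ = P·E₂/ΣAE = -84200·208000/199300000 = -87.86 MPa.

-87.9 MPa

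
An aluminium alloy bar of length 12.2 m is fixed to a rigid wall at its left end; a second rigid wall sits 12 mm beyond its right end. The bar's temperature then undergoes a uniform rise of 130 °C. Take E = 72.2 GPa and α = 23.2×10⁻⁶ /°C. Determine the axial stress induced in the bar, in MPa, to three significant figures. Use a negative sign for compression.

-147 MPa

Free thermal expansion αLΔT = 23.2e-6 · 12200 · 130 = 36.8 mm.
The walls engage after the gap closes; constrained expansion = 36.8 − 12 = 24.8 mm.
The walls impose strain ε = −(24.8)/12200 = -2.0324e-03; σ = Eε = 72200 · -2.0324e-03 = -146.7 MPa.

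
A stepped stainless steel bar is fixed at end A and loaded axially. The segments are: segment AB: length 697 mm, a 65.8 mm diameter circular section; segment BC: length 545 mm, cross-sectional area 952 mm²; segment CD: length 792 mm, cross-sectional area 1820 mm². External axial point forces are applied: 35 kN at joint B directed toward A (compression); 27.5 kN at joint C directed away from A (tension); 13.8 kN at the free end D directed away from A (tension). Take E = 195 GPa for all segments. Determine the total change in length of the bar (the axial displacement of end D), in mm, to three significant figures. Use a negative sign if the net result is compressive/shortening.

0.159 mm

Internal axial forces (sectioning from the free end, tension +): N_CD = 13.8 kN, N_BC = 41.3 kN, N_AB = 6.3 kN.
A_AB = 3400 mm².
δ_AB = 6300·697/(3400·195000) = 0.006622 mm
δ_BC = 41300·545/(952·195000) = 0.1212 mm
δ_CD = 13800·792/(1820·195000) = 0.0308 mm
δ = Σδ_i = 0.1587 mm.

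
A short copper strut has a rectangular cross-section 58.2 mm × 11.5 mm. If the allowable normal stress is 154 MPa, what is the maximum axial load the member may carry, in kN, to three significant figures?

103 kN

A = 669.3 mm².
P_max = σ_allow · A = 154 · 669.3 = 103100 N = 103.1 kN.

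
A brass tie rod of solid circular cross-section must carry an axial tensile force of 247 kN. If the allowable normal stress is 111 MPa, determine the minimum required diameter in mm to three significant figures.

Required area A ≥ P/σ_allow = 247000/111 = 2225 mm².
For a solid circular section, d ≥ √(4A/π) = 53.23 mm.

53.2 mm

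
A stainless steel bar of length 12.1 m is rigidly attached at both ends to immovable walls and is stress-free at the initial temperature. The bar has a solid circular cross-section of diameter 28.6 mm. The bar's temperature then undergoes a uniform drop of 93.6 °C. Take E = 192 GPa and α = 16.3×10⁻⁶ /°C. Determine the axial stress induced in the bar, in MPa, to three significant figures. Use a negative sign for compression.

Free thermal expansion αLΔT = 16.3e-6 · 12100 · -93.6 = -18.46 mm.
The walls impose strain ε = −(-18.46)/12100 = 1.5257e-03; σ = Eε = 192000 · 1.5257e-03 = 292.9 MPa.

293 MPa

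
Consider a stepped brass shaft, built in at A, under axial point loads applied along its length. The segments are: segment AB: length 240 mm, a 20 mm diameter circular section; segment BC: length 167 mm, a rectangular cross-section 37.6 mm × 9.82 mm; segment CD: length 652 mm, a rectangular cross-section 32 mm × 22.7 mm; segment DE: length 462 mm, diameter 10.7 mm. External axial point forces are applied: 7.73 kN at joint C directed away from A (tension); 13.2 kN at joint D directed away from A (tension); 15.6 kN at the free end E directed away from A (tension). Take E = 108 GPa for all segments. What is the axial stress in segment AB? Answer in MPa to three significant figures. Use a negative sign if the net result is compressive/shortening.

Internal axial forces (sectioning from the free end, tension +): N_DE = 15.6 kN, N_CD = 28.8 kN, N_BC = 36.53 kN, N_AB = 36.53 kN.
A_AB = 314.2 mm².
σ_AB = N_AB/A_AB = 36530/314.2 = 116.3 MPa.

116 MPa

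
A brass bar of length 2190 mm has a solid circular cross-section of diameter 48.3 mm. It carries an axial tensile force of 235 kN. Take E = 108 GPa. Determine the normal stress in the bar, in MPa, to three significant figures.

128 MPa

A = 1832 mm².
σ = N/A = 235000/1832 = 128.3 MPa.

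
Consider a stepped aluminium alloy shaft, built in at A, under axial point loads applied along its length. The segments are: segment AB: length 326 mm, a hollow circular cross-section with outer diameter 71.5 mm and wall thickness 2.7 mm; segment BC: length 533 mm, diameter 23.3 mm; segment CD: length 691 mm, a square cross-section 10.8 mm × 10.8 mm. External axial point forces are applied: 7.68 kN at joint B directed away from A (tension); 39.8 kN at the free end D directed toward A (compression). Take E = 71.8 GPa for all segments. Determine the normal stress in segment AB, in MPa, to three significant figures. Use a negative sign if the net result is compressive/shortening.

-55.0 MPa

Internal axial forces (sectioning from the free end, tension +): N_CD = -39.8 kN, N_BC = -39.8 kN, N_AB = -32.12 kN.
A_AB = 583.6 mm².
σ_AB = N_AB/A_AB = -32120/583.6 = -55.04 MPa.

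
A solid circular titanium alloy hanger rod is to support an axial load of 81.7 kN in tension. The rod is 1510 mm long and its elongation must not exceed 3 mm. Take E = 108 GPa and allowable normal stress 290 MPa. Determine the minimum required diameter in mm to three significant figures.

22.0 mm

Required area A ≥ P/σ_allow = 81700/290 = 281.7 mm².
For a solid circular section, d ≥ √(4A/π) = 18.94 mm.
Elongation limit: A ≥ PL/(Eδ_allow) = 81700·1510/(108000·3) = 380.8 mm² ⇒ d ≥ 22.02 mm.
The elongation limit governs.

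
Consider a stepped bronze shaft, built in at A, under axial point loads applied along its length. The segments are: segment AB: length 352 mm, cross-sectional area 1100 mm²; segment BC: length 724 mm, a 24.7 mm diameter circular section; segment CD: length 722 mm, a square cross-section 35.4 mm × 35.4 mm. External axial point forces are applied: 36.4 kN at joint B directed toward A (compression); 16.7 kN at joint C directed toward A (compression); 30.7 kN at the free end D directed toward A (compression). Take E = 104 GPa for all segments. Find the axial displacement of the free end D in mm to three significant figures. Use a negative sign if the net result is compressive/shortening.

-1.12 mm

Internal axial forces (sectioning from the free end, tension +): N_CD = -30.7 kN, N_BC = -47.4 kN, N_AB = -83.8 kN.
A_BC = 479.2 mm².
A_CD = 1253 mm².
δ_AB = -83800·352/(1100·104000) = -0.2578 mm
δ_BC = -47400·724/(479.2·104000) = -0.6887 mm
δ_CD = -30700·722/(1253·104000) = -0.1701 mm
δ = Σδ_i = -1.117 mm.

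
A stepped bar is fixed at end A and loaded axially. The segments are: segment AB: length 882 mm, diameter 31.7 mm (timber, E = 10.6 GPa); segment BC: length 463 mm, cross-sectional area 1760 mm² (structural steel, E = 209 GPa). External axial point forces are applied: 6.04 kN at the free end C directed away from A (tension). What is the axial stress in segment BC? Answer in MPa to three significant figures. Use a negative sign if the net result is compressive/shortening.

Internal axial forces (sectioning from the free end, tension +): N_BC = 6.04 kN, N_AB = 6.04 kN.
σ_BC = N_BC/A_BC = 6040/1760 = 3.432 MPa.

3.43 MPa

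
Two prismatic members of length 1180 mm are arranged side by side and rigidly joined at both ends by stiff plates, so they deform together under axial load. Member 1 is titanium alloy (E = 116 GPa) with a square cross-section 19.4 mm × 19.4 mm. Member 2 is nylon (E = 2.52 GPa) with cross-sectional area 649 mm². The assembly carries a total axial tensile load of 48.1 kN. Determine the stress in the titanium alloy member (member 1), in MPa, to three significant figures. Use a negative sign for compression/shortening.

123 MPa

A_1 = 376.4 mm².
Equal strain + equilibrium ⇒ each member carries load in proportion to AE: A₁E₁ = 43660000 N, A₂E₂ = 1635000 N, ΣAE = 45290000 N.
σ₁ = P·E₁/ΣAE = 48100·116000/45290000 = 123.2 MPa.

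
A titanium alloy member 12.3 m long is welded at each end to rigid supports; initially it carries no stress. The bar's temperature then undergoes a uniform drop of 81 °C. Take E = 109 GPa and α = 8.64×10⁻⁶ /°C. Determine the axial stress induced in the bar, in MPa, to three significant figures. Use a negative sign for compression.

Free thermal expansion αLΔT = 8.64e-6 · 12300 · -81 = -8.608 mm.
The walls impose strain ε = −(-8.608)/12300 = 6.9984e-04; σ = Eε = 109000 · 6.9984e-04 = 76.28 MPa.

76.3 MPa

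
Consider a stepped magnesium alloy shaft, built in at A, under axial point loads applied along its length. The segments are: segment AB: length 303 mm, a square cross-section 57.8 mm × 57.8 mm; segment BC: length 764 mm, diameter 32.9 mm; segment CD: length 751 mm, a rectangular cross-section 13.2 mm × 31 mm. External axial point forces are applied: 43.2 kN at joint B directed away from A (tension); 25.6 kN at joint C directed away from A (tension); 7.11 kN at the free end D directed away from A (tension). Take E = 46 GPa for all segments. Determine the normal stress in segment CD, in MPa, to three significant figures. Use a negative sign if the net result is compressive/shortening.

17.4 MPa

Internal axial forces (sectioning from the free end, tension +): N_CD = 7.11 kN, N_BC = 32.71 kN, N_AB = 75.91 kN.
A_CD = 409.2 mm².
σ_CD = N_CD/A_CD = 7110/409.2 = 17.38 MPa.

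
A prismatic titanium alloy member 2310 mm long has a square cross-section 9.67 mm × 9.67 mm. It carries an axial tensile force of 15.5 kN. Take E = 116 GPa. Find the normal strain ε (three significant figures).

A = 93.51 mm².
σ = N/A = 165.8 MPa; ε = σ/E = 165.8/116000 = 1.429e-03.

0.00143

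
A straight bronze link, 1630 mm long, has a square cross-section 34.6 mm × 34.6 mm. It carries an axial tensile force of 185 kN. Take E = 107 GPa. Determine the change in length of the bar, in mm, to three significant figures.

2.35 mm

A = 1197 mm².
δ_mech = NL/(AE) = 185000·1630/(1197·107000) = 2.354 mm.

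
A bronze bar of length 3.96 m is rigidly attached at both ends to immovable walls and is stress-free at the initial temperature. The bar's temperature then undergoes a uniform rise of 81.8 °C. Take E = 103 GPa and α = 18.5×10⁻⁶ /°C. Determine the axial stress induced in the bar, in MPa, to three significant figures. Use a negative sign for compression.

Free thermal expansion αLΔT = 18.5e-6 · 3960 · 81.8 = 5.993 mm.
The walls impose strain ε = −(5.993)/3960 = -1.5133e-03; σ = Eε = 103000 · -1.5133e-03 = -155.9 MPa.

-156 MPa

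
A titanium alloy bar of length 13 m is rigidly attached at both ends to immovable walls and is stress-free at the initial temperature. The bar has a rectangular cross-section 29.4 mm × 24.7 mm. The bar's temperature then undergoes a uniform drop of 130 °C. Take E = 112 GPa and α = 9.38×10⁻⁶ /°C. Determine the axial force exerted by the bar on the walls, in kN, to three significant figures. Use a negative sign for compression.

99.2 kN

Free thermal expansion αLΔT = 9.38e-6 · 13000 · -130 = -15.85 mm.
The walls impose strain ε = −(-15.85)/13000 = 1.2194e-03; σ = Eε = 112000 · 1.2194e-03 = 136.6 MPa.
Wall reaction R = σ·A = 136.6·726.2 = 99180 N = 99.18 kN.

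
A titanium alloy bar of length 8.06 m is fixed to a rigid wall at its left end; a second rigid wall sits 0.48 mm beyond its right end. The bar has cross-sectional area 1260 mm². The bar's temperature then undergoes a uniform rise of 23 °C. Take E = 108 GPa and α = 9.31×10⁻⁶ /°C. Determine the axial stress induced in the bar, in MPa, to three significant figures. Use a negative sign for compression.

-16.7 MPa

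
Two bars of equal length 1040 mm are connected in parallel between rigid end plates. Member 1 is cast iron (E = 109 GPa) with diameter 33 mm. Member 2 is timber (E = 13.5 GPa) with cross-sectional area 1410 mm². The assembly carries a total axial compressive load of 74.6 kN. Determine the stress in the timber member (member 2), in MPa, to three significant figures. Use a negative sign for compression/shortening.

A_1 = 855.3 mm².
Equal strain + equilibrium ⇒ each member carries load in proportion to AE: A₁E₁ = 93230000 N, A₂E₂ = 19040000 N, ΣAE = 112300000 N.
σ₂ = P·E₂/ΣAE = -74600·13500/112300000 = -8.971 MPa.

-8.97 MPa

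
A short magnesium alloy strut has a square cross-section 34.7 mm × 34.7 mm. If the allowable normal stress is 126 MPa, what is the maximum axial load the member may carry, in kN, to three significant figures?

152 kN

A = 1204 mm².
P_max = σ_allow · A = 126 · 1204 = 151700 N = 151.7 kN.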